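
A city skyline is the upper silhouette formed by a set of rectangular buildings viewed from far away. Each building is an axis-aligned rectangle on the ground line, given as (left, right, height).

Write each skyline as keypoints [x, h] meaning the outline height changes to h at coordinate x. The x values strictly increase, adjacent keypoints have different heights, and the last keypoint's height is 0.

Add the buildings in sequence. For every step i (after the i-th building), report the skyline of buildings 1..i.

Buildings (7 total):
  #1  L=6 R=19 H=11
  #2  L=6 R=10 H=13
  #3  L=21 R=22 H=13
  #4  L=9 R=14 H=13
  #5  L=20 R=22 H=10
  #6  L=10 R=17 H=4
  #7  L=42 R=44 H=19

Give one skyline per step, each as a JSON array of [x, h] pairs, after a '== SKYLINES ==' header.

== SKYLINES ==
[[6,11],[19,0]]
[[6,13],[10,11],[19,0]]
[[6,13],[10,11],[19,0],[21,13],[22,0]]
[[6,13],[14,11],[19,0],[21,13],[22,0]]
[[6,13],[14,11],[19,0],[20,10],[21,13],[22,0]]
[[6,13],[14,11],[19,0],[20,10],[21,13],[22,0]]
[[6,13],[14,11],[19,0],[20,10],[21,13],[22,0],[42,19],[44,0]]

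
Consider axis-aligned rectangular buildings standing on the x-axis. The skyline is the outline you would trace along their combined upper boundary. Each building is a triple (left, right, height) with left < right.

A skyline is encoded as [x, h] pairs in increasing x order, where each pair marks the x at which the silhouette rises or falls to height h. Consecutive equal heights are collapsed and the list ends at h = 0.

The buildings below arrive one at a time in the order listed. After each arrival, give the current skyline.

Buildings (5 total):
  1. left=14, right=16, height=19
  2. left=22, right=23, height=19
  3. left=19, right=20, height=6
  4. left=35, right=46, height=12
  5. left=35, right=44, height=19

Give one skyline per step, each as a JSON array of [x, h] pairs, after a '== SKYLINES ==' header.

== SKYLINES ==
[[14,19],[16,0]]
[[14,19],[16,0],[22,19],[23,0]]
[[14,19],[16,0],[19,6],[20,0],[22,19],[23,0]]
[[14,19],[16,0],[19,6],[20,0],[22,19],[23,0],[35,12],[46,0]]
[[14,19],[16,0],[19,6],[20,0],[22,19],[23,0],[35,19],[44,12],[46,0]]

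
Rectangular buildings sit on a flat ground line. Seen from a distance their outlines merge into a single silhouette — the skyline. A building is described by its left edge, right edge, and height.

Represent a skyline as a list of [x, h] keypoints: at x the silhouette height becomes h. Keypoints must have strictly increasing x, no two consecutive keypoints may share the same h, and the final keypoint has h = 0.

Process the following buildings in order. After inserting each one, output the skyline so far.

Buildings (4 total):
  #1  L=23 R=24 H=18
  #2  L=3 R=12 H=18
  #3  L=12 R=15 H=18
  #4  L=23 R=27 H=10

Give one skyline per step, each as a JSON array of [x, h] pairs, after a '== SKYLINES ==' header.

== SKYLINES ==
[[23,18],[24,0]]
[[3,18],[12,0],[23,18],[24,0]]
[[3,18],[15,0],[23,18],[24,0]]
[[3,18],[15,0],[23,18],[24,10],[27,0]]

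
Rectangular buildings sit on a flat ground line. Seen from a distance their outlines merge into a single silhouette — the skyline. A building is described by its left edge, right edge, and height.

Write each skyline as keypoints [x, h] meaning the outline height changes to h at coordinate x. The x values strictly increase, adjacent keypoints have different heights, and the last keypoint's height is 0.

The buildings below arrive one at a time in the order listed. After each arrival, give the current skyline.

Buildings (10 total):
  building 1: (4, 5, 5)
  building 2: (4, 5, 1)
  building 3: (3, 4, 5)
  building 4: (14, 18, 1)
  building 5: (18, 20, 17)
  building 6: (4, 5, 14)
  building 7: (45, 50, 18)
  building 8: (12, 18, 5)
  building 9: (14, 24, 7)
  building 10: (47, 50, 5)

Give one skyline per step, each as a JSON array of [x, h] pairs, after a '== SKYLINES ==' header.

== SKYLINES ==
[[4,5],[5,0]]
[[4,5],[5,0]]
[[3,5],[5,0]]
[[3,5],[5,0],[14,1],[18,0]]
[[3,5],[5,0],[14,1],[18,17],[20,0]]
[[3,5],[4,14],[5,0],[14,1],[18,17],[20,0]]
[[3,5],[4,14],[5,0],[14,1],[18,17],[20,0],[45,18],[50,0]]
[[3,5],[4,14],[5,0],[12,5],[18,17],[20,0],[45,18],[50,0]]
[[3,5],[4,14],[5,0],[12,5],[14,7],[18,17],[20,7],[24,0],[45,18],[50,0]]
[[3,5],[4,14],[5,0],[12,5],[14,7],[18,17],[20,7],[24,0],[45,18],[50,0]]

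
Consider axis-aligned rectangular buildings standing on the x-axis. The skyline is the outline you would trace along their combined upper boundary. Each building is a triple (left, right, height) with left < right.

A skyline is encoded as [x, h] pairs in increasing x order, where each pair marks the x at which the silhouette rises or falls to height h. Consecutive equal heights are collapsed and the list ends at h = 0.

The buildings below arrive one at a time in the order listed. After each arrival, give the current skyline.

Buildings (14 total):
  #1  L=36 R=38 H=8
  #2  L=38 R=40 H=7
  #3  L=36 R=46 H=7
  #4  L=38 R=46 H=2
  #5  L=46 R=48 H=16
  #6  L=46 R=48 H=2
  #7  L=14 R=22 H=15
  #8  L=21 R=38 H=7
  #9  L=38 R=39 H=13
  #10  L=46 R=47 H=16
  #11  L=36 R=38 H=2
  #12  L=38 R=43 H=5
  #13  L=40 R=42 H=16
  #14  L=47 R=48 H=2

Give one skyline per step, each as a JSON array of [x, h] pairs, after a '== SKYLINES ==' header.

== SKYLINES ==
[[36,8],[38,0]]
[[36,8],[38,7],[40,0]]
[[36,8],[38,7],[46,0]]
[[36,8],[38,7],[46,0]]
[[36,8],[38,7],[46,16],[48,0]]
[[36,8],[38,7],[46,16],[48,0]]
[[14,15],[22,0],[36,8],[38,7],[46,16],[48,0]]
[[14,15],[22,7],[36,8],[38,7],[46,16],[48,0]]
[[14,15],[22,7],[36,8],[38,13],[39,7],[46,16],[48,0]]
[[14,15],[22,7],[36,8],[38,13],[39,7],[46,16],[48,0]]
[[14,15],[22,7],[36,8],[38,13],[39,7],[46,16],[48,0]]
[[14,15],[22,7],[36,8],[38,13],[39,7],[46,16],[48,0]]
[[14,15],[22,7],[36,8],[38,13],[39,7],[40,16],[42,7],[46,16],[48,0]]
[[14,15],[22,7],[36,8],[38,13],[39,7],[40,16],[42,7],[46,16],[48,0]]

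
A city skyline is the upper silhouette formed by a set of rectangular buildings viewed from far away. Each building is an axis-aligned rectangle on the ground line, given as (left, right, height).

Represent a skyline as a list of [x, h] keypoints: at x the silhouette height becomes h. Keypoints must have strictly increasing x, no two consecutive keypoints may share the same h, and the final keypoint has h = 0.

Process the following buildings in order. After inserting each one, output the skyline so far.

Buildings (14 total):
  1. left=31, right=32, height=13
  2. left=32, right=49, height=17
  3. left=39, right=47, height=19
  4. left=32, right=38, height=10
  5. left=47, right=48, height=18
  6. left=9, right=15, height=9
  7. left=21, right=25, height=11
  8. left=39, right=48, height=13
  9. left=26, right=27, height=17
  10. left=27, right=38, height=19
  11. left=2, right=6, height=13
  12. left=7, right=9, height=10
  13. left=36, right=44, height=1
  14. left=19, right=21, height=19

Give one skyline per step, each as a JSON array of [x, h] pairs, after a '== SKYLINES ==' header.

== SKYLINES ==
[[31,13],[32,0]]
[[31,13],[32,17],[49,0]]
[[31,13],[32,17],[39,19],[47,17],[49,0]]
[[31,13],[32,17],[39,19],[47,17],[49,0]]
[[31,13],[32,17],[39,19],[47,18],[48,17],[49,0]]
[[9,9],[15,0],[31,13],[32,17],[39,19],[47,18],[48,17],[49,0]]
[[9,9],[15,0],[21,11],[25,0],[31,13],[32,17],[39,19],[47,18],[48,17],[49,0]]
[[9,9],[15,0],[21,11],[25,0],[31,13],[32,17],[39,19],[47,18],[48,17],[49,0]]
[[9,9],[15,0],[21,11],[25,0],[26,17],[27,0],[31,13],[32,17],[39,19],[47,18],[48,17],[49,0]]
[[9,9],[15,0],[21,11],[25,0],[26,17],[27,19],[38,17],[39,19],[47,18],[48,17],[49,0]]
[[2,13],[6,0],[9,9],[15,0],[21,11],[25,0],[26,17],[27,19],[38,17],[39,19],[47,18],[48,17],[49,0]]
[[2,13],[6,0],[7,10],[9,9],[15,0],[21,11],[25,0],[26,17],[27,19],[38,17],[39,19],[47,18],[48,17],[49,0]]
[[2,13],[6,0],[7,10],[9,9],[15,0],[21,11],[25,0],[26,17],[27,19],[38,17],[39,19],[47,18],[48,17],[49,0]]
[[2,13],[6,0],[7,10],[9,9],[15,0],[19,19],[21,11],[25,0],[26,17],[27,19],[38,17],[39,19],[47,18],[48,17],[49,0]]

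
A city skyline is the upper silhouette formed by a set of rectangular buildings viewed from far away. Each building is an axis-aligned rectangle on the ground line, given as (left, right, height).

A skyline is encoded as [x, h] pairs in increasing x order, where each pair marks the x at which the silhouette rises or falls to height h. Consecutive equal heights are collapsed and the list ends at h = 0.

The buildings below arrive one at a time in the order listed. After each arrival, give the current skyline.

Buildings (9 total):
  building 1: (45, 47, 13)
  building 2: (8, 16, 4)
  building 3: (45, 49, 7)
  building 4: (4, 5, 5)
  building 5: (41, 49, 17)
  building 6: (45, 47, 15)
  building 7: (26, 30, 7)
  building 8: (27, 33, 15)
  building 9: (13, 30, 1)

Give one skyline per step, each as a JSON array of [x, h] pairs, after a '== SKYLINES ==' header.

== SKYLINES ==
[[45,13],[47,0]]
[[8,4],[16,0],[45,13],[47,0]]
[[8,4],[16,0],[45,13],[47,7],[49,0]]
[[4,5],[5,0],[8,4],[16,0],[45,13],[47,7],[49,0]]
[[4,5],[5,0],[8,4],[16,0],[41,17],[49,0]]
[[4,5],[5,0],[8,4],[16,0],[41,17],[49,0]]
[[4,5],[5,0],[8,4],[16,0],[26,7],[30,0],[41,17],[49,0]]
[[4,5],[5,0],[8,4],[16,0],[26,7],[27,15],[33,0],[41,17],[49,0]]
[[4,5],[5,0],[8,4],[16,1],[26,7],[27,15],[33,0],[41,17],[49,0]]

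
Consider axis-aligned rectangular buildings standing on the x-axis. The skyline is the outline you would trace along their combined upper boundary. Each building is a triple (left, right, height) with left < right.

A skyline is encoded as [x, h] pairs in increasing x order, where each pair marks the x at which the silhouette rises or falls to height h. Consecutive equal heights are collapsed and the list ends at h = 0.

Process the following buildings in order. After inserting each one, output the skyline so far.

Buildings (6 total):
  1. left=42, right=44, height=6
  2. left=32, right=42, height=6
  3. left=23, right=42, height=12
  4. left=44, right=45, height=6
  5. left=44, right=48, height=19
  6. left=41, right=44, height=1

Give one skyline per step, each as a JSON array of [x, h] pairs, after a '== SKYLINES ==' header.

== SKYLINES ==
[[42,6],[44,0]]
[[32,6],[44,0]]
[[23,12],[42,6],[44,0]]
[[23,12],[42,6],[45,0]]
[[23,12],[42,6],[44,19],[48,0]]
[[23,12],[42,6],[44,19],[48,0]]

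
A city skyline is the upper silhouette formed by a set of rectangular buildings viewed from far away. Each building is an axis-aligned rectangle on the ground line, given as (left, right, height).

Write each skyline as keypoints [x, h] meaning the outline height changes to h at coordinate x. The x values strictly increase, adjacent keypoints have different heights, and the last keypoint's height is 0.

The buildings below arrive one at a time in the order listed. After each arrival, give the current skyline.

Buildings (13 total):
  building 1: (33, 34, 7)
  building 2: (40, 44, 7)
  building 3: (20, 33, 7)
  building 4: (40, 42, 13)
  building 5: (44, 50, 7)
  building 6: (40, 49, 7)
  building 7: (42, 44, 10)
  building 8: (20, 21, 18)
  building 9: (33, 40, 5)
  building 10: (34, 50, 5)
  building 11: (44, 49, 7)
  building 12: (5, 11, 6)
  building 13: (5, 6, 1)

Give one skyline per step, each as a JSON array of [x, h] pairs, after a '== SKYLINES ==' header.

== SKYLINES ==
[[33,7],[34,0]]
[[33,7],[34,0],[40,7],[44,0]]
[[20,7],[34,0],[40,7],[44,0]]
[[20,7],[34,0],[40,13],[42,7],[44,0]]
[[20,7],[34,0],[40,13],[42,7],[50,0]]
[[20,7],[34,0],[40,13],[42,7],[50,0]]
[[20,7],[34,0],[40,13],[42,10],[44,7],[50,0]]
[[20,18],[21,7],[34,0],[40,13],[42,10],[44,7],[50,0]]
[[20,18],[21,7],[34,5],[40,13],[42,10],[44,7],[50,0]]
[[20,18],[21,7],[34,5],[40,13],[42,10],[44,7],[50,0]]
[[20,18],[21,7],[34,5],[40,13],[42,10],[44,7],[50,0]]
[[5,6],[11,0],[20,18],[21,7],[34,5],[40,13],[42,10],[44,7],[50,0]]
[[5,6],[11,0],[20,18],[21,7],[34,5],[40,13],[42,10],[44,7],[50,0]]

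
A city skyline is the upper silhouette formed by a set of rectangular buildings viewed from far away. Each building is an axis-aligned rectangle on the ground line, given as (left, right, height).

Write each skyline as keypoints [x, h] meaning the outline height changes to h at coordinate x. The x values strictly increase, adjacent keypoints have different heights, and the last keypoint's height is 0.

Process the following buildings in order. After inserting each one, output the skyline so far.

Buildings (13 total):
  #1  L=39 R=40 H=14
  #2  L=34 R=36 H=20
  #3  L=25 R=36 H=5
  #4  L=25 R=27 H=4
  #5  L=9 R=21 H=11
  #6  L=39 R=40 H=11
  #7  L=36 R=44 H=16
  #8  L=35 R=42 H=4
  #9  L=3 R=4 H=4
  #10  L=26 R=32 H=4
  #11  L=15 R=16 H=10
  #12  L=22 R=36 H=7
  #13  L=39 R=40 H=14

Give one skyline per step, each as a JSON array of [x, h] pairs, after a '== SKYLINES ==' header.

== SKYLINES ==
[[39,14],[40,0]]
[[34,20],[36,0],[39,14],[40,0]]
[[25,5],[34,20],[36,0],[39,14],[40,0]]
[[25,5],[34,20],[36,0],[39,14],[40,0]]
[[9,11],[21,0],[25,5],[34,20],[36,0],[39,14],[40,0]]
[[9,11],[21,0],[25,5],[34,20],[36,0],[39,14],[40,0]]
[[9,11],[21,0],[25,5],[34,20],[36,16],[44,0]]
[[9,11],[21,0],[25,5],[34,20],[36,16],[44,0]]
[[3,4],[4,0],[9,11],[21,0],[25,5],[34,20],[36,16],[44,0]]
[[3,4],[4,0],[9,11],[21,0],[25,5],[34,20],[36,16],[44,0]]
[[3,4],[4,0],[9,11],[21,0],[25,5],[34,20],[36,16],[44,0]]
[[3,4],[4,0],[9,11],[21,0],[22,7],[34,20],[36,16],[44,0]]
[[3,4],[4,0],[9,11],[21,0],[22,7],[34,20],[36,16],[44,0]]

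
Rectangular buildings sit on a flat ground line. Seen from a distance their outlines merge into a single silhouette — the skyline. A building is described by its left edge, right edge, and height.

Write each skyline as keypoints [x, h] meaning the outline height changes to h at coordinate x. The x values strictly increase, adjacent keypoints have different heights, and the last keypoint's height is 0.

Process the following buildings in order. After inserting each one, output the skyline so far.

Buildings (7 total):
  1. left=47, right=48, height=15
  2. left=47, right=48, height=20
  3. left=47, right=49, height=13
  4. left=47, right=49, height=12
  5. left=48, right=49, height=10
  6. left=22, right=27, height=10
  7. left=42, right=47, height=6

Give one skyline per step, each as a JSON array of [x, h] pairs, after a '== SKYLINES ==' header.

== SKYLINES ==
[[47,15],[48,0]]
[[47,20],[48,0]]
[[47,20],[48,13],[49,0]]
[[47,20],[48,13],[49,0]]
[[47,20],[48,13],[49,0]]
[[22,10],[27,0],[47,20],[48,13],[49,0]]
[[22,10],[27,0],[42,6],[47,20],[48,13],[49,0]]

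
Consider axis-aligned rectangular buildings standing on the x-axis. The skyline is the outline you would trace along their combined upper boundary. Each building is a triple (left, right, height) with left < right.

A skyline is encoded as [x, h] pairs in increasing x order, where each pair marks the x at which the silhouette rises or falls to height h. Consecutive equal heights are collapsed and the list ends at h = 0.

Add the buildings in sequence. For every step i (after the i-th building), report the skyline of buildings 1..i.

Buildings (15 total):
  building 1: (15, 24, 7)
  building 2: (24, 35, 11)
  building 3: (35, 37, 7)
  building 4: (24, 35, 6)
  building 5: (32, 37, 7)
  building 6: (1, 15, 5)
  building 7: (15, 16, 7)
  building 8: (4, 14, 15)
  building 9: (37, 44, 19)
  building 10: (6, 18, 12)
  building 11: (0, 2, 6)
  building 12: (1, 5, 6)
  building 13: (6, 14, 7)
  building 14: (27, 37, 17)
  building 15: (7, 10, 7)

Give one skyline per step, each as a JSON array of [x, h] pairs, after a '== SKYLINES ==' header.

== SKYLINES ==
[[15,7],[24,0]]
[[15,7],[24,11],[35,0]]
[[15,7],[24,11],[35,7],[37,0]]
[[15,7],[24,11],[35,7],[37,0]]
[[15,7],[24,11],[35,7],[37,0]]
[[1,5],[15,7],[24,11],[35,7],[37,0]]
[[1,5],[15,7],[24,11],[35,7],[37,0]]
[[1,5],[4,15],[14,5],[15,7],[24,11],[35,7],[37,0]]
[[1,5],[4,15],[14,5],[15,7],[24,11],[35,7],[37,19],[44,0]]
[[1,5],[4,15],[14,12],[18,7],[24,11],[35,7],[37,19],[44,0]]
[[0,6],[2,5],[4,15],[14,12],[18,7],[24,11],[35,7],[37,19],[44,0]]
[[0,6],[4,15],[14,12],[18,7],[24,11],[35,7],[37,19],[44,0]]
[[0,6],[4,15],[14,12],[18,7],[24,11],[35,7],[37,19],[44,0]]
[[0,6],[4,15],[14,12],[18,7],[24,11],[27,17],[37,19],[44,0]]
[[0,6],[4,15],[14,12],[18,7],[24,11],[27,17],[37,19],[44,0]]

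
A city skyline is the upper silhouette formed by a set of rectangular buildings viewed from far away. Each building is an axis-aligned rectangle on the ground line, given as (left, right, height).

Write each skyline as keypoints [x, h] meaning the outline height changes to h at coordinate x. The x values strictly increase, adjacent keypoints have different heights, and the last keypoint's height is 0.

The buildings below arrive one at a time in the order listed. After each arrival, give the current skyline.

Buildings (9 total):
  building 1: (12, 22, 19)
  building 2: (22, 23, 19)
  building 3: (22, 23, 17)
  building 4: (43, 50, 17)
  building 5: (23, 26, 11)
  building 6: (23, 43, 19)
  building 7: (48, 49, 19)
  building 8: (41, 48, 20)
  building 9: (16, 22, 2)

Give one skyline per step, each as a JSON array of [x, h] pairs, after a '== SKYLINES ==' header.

== SKYLINES ==
[[12,19],[22,0]]
[[12,19],[23,0]]
[[12,19],[23,0]]
[[12,19],[23,0],[43,17],[50,0]]
[[12,19],[23,11],[26,0],[43,17],[50,0]]
[[12,19],[43,17],[50,0]]
[[12,19],[43,17],[48,19],[49,17],[50,0]]
[[12,19],[41,20],[48,19],[49,17],[50,0]]
[[12,19],[41,20],[48,19],[49,17],[50,0]]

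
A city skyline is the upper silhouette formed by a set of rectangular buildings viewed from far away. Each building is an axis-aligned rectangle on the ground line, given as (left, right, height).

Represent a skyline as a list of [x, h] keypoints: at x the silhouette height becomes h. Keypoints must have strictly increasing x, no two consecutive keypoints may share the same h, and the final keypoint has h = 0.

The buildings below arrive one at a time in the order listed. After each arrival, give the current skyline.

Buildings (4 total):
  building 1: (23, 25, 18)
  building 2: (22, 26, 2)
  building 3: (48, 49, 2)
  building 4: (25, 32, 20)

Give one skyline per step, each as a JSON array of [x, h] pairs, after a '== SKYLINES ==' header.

== SKYLINES ==
[[23,18],[25,0]]
[[22,2],[23,18],[25,2],[26,0]]
[[22,2],[23,18],[25,2],[26,0],[48,2],[49,0]]
[[22,2],[23,18],[25,20],[32,0],[48,2],[49,0]]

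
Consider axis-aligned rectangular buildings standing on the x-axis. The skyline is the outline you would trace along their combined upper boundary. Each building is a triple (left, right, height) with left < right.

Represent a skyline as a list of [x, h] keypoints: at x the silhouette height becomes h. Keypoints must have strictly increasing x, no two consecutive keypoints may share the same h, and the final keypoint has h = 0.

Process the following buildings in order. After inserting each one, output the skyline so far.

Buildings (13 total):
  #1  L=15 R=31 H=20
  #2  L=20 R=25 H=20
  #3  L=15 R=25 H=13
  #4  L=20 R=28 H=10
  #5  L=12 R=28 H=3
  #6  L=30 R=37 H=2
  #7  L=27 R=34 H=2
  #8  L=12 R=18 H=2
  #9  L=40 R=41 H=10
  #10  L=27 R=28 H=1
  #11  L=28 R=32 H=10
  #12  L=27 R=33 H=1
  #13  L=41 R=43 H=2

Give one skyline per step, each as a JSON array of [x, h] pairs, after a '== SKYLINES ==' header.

== SKYLINES ==
[[15,20],[31,0]]
[[15,20],[31,0]]
[[15,20],[31,0]]
[[15,20],[31,0]]
[[12,3],[15,20],[31,0]]
[[12,3],[15,20],[31,2],[37,0]]
[[12,3],[15,20],[31,2],[37,0]]
[[12,3],[15,20],[31,2],[37,0]]
[[12,3],[15,20],[31,2],[37,0],[40,10],[41,0]]
[[12,3],[15,20],[31,2],[37,0],[40,10],[41,0]]
[[12,3],[15,20],[31,10],[32,2],[37,0],[40,10],[41,0]]
[[12,3],[15,20],[31,10],[32,2],[37,0],[40,10],[41,0]]
[[12,3],[15,20],[31,10],[32,2],[37,0],[40,10],[41,2],[43,0]]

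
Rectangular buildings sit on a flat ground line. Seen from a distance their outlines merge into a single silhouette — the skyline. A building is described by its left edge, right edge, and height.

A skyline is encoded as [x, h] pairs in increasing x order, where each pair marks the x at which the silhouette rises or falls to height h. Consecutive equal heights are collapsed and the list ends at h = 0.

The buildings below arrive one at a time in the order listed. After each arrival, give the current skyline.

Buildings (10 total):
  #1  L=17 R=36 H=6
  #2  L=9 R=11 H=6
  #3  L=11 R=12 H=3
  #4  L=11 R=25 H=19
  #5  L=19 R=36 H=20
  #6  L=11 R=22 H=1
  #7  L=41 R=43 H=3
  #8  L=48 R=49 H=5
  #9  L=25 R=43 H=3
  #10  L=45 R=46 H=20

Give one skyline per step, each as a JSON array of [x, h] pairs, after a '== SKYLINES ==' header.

== SKYLINES ==
[[17,6],[36,0]]
[[9,6],[11,0],[17,6],[36,0]]
[[9,6],[11,3],[12,0],[17,6],[36,0]]
[[9,6],[11,19],[25,6],[36,0]]
[[9,6],[11,19],[19,20],[36,0]]
[[9,6],[11,19],[19,20],[36,0]]
[[9,6],[11,19],[19,20],[36,0],[41,3],[43,0]]
[[9,6],[11,19],[19,20],[36,0],[41,3],[43,0],[48,5],[49,0]]
[[9,6],[11,19],[19,20],[36,3],[43,0],[48,5],[49,0]]
[[9,6],[11,19],[19,20],[36,3],[43,0],[45,20],[46,0],[48,5],[49,0]]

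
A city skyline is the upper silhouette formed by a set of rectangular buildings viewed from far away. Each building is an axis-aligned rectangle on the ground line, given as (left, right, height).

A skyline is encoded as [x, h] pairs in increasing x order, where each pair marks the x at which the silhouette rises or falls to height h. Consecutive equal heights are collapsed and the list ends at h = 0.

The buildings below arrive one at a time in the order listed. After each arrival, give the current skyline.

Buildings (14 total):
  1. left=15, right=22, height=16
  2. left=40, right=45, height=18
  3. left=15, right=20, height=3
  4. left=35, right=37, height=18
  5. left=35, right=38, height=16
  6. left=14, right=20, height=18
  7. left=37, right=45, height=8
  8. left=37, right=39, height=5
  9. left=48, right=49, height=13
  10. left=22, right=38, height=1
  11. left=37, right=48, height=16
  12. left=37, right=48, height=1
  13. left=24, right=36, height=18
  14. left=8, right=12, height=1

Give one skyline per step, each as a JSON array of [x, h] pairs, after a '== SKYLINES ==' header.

== SKYLINES ==
[[15,16],[22,0]]
[[15,16],[22,0],[40,18],[45,0]]
[[15,16],[22,0],[40,18],[45,0]]
[[15,16],[22,0],[35,18],[37,0],[40,18],[45,0]]
[[15,16],[22,0],[35,18],[37,16],[38,0],[40,18],[45,0]]
[[14,18],[20,16],[22,0],[35,18],[37,16],[38,0],[40,18],[45,0]]
[[14,18],[20,16],[22,0],[35,18],[37,16],[38,8],[40,18],[45,0]]
[[14,18],[20,16],[22,0],[35,18],[37,16],[38,8],[40,18],[45,0]]
[[14,18],[20,16],[22,0],[35,18],[37,16],[38,8],[40,18],[45,0],[48,13],[49,0]]
[[14,18],[20,16],[22,1],[35,18],[37,16],[38,8],[40,18],[45,0],[48,13],[49,0]]
[[14,18],[20,16],[22,1],[35,18],[37,16],[40,18],[45,16],[48,13],[49,0]]
[[14,18],[20,16],[22,1],[35,18],[37,16],[40,18],[45,16],[48,13],[49,0]]
[[14,18],[20,16],[22,1],[24,18],[37,16],[40,18],[45,16],[48,13],[49,0]]
[[8,1],[12,0],[14,18],[20,16],[22,1],[24,18],[37,16],[40,18],[45,16],[48,13],[49,0]]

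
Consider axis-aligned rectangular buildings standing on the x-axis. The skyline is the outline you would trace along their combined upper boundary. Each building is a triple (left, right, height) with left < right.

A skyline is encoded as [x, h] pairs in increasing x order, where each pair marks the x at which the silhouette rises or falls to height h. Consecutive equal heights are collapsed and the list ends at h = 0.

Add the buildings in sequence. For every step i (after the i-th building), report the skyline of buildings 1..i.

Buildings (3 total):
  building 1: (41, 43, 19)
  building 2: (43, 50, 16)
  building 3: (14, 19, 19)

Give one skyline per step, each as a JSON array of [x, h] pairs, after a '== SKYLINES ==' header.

== SKYLINES ==
[[41,19],[43,0]]
[[41,19],[43,16],[50,0]]
[[14,19],[19,0],[41,19],[43,16],[50,0]]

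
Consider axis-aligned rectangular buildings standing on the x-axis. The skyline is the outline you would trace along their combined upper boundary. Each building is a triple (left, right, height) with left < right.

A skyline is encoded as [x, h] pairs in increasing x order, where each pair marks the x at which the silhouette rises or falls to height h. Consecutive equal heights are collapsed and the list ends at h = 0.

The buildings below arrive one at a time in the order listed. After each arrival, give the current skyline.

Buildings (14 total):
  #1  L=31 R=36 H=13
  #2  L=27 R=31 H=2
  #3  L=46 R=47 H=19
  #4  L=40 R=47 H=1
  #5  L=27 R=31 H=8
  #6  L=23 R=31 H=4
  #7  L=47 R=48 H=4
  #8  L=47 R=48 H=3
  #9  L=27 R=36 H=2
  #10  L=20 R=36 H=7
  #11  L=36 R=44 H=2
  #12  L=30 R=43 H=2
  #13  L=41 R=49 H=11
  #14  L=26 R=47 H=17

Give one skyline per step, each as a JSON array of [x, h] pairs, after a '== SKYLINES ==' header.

== SKYLINES ==
[[31,13],[36,0]]
[[27,2],[31,13],[36,0]]
[[27,2],[31,13],[36,0],[46,19],[47,0]]
[[27,2],[31,13],[36,0],[40,1],[46,19],[47,0]]
[[27,8],[31,13],[36,0],[40,1],[46,19],[47,0]]
[[23,4],[27,8],[31,13],[36,0],[40,1],[46,19],[47,0]]
[[23,4],[27,8],[31,13],[36,0],[40,1],[46,19],[47,4],[48,0]]
[[23,4],[27,8],[31,13],[36,0],[40,1],[46,19],[47,4],[48,0]]
[[23,4],[27,8],[31,13],[36,0],[40,1],[46,19],[47,4],[48,0]]
[[20,7],[27,8],[31,13],[36,0],[40,1],[46,19],[47,4],[48,0]]
[[20,7],[27,8],[31,13],[36,2],[44,1],[46,19],[47,4],[48,0]]
[[20,7],[27,8],[31,13],[36,2],[44,1],[46,19],[47,4],[48,0]]
[[20,7],[27,8],[31,13],[36,2],[41,11],[46,19],[47,11],[49,0]]
[[20,7],[26,17],[46,19],[47,11],[49,0]]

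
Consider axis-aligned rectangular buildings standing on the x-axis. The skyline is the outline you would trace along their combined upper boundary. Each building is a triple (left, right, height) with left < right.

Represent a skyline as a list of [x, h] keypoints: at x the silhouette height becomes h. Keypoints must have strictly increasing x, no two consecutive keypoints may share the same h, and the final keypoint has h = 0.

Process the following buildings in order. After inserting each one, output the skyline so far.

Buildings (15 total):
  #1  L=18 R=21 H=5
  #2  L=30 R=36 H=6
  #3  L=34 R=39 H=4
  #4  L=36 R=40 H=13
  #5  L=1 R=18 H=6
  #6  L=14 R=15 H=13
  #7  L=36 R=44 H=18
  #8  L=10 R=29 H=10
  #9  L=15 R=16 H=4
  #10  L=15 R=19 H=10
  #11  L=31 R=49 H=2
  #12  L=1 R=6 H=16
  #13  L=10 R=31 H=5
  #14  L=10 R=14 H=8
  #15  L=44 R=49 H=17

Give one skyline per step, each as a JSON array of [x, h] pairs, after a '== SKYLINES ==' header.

== SKYLINES ==
[[18,5],[21,0]]
[[18,5],[21,0],[30,6],[36,0]]
[[18,5],[21,0],[30,6],[36,4],[39,0]]
[[18,5],[21,0],[30,6],[36,13],[40,0]]
[[1,6],[18,5],[21,0],[30,6],[36,13],[40,0]]
[[1,6],[14,13],[15,6],[18,5],[21,0],[30,6],[36,13],[40,0]]
[[1,6],[14,13],[15,6],[18,5],[21,0],[30,6],[36,18],[44,0]]
[[1,6],[10,10],[14,13],[15,10],[29,0],[30,6],[36,18],[44,0]]
[[1,6],[10,10],[14,13],[15,10],[29,0],[30,6],[36,18],[44,0]]
[[1,6],[10,10],[14,13],[15,10],[29,0],[30,6],[36,18],[44,0]]
[[1,6],[10,10],[14,13],[15,10],[29,0],[30,6],[36,18],[44,2],[49,0]]
[[1,16],[6,6],[10,10],[14,13],[15,10],[29,0],[30,6],[36,18],[44,2],[49,0]]
[[1,16],[6,6],[10,10],[14,13],[15,10],[29,5],[30,6],[36,18],[44,2],[49,0]]
[[1,16],[6,6],[10,10],[14,13],[15,10],[29,5],[30,6],[36,18],[44,2],[49,0]]
[[1,16],[6,6],[10,10],[14,13],[15,10],[29,5],[30,6],[36,18],[44,17],[49,0]]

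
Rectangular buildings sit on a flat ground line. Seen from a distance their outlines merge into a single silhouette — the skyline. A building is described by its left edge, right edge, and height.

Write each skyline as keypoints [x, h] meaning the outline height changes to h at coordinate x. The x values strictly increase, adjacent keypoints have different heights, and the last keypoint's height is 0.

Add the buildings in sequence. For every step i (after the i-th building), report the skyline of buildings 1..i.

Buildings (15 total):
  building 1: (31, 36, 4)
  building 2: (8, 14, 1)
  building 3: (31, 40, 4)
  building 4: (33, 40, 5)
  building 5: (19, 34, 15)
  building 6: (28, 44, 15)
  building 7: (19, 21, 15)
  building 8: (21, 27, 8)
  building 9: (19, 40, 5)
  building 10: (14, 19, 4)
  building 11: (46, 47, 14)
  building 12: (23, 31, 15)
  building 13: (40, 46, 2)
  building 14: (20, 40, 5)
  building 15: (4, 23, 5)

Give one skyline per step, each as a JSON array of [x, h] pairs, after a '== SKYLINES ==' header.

== SKYLINES ==
[[31,4],[36,0]]
[[8,1],[14,0],[31,4],[36,0]]
[[8,1],[14,0],[31,4],[40,0]]
[[8,1],[14,0],[31,4],[33,5],[40,0]]
[[8,1],[14,0],[19,15],[34,5],[40,0]]
[[8,1],[14,0],[19,15],[44,0]]
[[8,1],[14,0],[19,15],[44,0]]
[[8,1],[14,0],[19,15],[44,0]]
[[8,1],[14,0],[19,15],[44,0]]
[[8,1],[14,4],[19,15],[44,0]]
[[8,1],[14,4],[19,15],[44,0],[46,14],[47,0]]
[[8,1],[14,4],[19,15],[44,0],[46,14],[47,0]]
[[8,1],[14,4],[19,15],[44,2],[46,14],[47,0]]
[[8,1],[14,4],[19,15],[44,2],[46,14],[47,0]]
[[4,5],[19,15],[44,2],[46,14],[47,0]]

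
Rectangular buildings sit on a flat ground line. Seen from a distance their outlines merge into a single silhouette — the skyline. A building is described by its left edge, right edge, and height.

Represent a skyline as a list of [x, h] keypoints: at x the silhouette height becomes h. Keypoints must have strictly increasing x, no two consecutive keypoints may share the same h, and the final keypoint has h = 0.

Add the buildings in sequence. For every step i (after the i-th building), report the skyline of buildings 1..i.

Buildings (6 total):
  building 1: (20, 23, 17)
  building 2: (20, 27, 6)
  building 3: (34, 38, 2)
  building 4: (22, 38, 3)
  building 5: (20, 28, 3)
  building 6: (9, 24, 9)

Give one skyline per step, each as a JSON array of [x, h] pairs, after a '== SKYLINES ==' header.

== SKYLINES ==
[[20,17],[23,0]]
[[20,17],[23,6],[27,0]]
[[20,17],[23,6],[27,0],[34,2],[38,0]]
[[20,17],[23,6],[27,3],[38,0]]
[[20,17],[23,6],[27,3],[38,0]]
[[9,9],[20,17],[23,9],[24,6],[27,3],[38,0]]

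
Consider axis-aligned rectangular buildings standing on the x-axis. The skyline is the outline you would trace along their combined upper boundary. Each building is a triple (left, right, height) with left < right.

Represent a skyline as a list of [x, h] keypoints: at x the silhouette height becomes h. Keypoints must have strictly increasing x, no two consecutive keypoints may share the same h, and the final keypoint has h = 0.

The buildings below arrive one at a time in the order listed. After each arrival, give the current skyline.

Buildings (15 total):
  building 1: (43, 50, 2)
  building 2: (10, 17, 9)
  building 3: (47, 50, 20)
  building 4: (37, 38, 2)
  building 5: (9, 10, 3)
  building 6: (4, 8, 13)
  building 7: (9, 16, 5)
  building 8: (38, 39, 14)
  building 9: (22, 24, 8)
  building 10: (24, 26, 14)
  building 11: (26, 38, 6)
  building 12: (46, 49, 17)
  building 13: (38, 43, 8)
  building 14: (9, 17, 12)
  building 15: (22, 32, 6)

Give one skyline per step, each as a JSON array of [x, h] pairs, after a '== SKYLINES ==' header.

== SKYLINES ==
[[43,2],[50,0]]
[[10,9],[17,0],[43,2],[50,0]]
[[10,9],[17,0],[43,2],[47,20],[50,0]]
[[10,9],[17,0],[37,2],[38,0],[43,2],[47,20],[50,0]]
[[9,3],[10,9],[17,0],[37,2],[38,0],[43,2],[47,20],[50,0]]
[[4,13],[8,0],[9,3],[10,9],[17,0],[37,2],[38,0],[43,2],[47,20],[50,0]]
[[4,13],[8,0],[9,5],[10,9],[17,0],[37,2],[38,0],[43,2],[47,20],[50,0]]
[[4,13],[8,0],[9,5],[10,9],[17,0],[37,2],[38,14],[39,0],[43,2],[47,20],[50,0]]
[[4,13],[8,0],[9,5],[10,9],[17,0],[22,8],[24,0],[37,2],[38,14],[39,0],[43,2],[47,20],[50,0]]
[[4,13],[8,0],[9,5],[10,9],[17,0],[22,8],[24,14],[26,0],[37,2],[38,14],[39,0],[43,2],[47,20],[50,0]]
[[4,13],[8,0],[9,5],[10,9],[17,0],[22,8],[24,14],[26,6],[38,14],[39,0],[43,2],[47,20],[50,0]]
[[4,13],[8,0],[9,5],[10,9],[17,0],[22,8],[24,14],[26,6],[38,14],[39,0],[43,2],[46,17],[47,20],[50,0]]
[[4,13],[8,0],[9,5],[10,9],[17,0],[22,8],[24,14],[26,6],[38,14],[39,8],[43,2],[46,17],[47,20],[50,0]]
[[4,13],[8,0],[9,12],[17,0],[22,8],[24,14],[26,6],[38,14],[39,8],[43,2],[46,17],[47,20],[50,0]]
[[4,13],[8,0],[9,12],[17,0],[22,8],[24,14],[26,6],[38,14],[39,8],[43,2],[46,17],[47,20],[50,0]]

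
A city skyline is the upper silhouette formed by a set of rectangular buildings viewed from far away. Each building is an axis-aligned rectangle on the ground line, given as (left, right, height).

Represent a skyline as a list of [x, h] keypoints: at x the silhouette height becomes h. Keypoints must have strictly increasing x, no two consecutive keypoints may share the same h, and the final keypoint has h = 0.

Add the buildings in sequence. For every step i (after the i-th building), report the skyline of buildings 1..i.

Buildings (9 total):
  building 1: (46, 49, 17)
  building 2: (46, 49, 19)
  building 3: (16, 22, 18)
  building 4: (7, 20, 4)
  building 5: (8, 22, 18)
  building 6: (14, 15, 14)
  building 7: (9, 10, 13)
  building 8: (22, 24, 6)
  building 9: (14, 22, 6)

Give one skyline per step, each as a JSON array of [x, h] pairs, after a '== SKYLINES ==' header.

== SKYLINES ==
[[46,17],[49,0]]
[[46,19],[49,0]]
[[16,18],[22,0],[46,19],[49,0]]
[[7,4],[16,18],[22,0],[46,19],[49,0]]
[[7,4],[8,18],[22,0],[46,19],[49,0]]
[[7,4],[8,18],[22,0],[46,19],[49,0]]
[[7,4],[8,18],[22,0],[46,19],[49,0]]
[[7,4],[8,18],[22,6],[24,0],[46,19],[49,0]]
[[7,4],[8,18],[22,6],[24,0],[46,19],[49,0]]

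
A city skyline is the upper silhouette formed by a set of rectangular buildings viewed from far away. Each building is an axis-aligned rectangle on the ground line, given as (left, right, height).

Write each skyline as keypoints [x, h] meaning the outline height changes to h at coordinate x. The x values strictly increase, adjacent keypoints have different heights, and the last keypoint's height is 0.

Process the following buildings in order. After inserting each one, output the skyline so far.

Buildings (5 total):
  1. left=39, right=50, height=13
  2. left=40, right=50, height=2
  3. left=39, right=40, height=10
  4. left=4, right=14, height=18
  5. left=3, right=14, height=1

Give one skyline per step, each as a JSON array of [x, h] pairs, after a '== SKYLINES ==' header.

== SKYLINES ==
[[39,13],[50,0]]
[[39,13],[50,0]]
[[39,13],[50,0]]
[[4,18],[14,0],[39,13],[50,0]]
[[3,1],[4,18],[14,0],[39,13],[50,0]]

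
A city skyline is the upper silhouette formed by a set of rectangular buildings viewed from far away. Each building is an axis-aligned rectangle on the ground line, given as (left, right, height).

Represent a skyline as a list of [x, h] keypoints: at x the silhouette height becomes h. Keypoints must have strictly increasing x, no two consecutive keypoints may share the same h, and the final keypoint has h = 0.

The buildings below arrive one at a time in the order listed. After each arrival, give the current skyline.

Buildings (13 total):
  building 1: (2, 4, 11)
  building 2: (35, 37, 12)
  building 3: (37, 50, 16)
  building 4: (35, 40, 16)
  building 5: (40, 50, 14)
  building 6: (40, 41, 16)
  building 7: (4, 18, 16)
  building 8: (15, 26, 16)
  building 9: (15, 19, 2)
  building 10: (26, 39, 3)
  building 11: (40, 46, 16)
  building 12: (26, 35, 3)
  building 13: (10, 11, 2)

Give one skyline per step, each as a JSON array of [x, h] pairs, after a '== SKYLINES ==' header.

== SKYLINES ==
[[2,11],[4,0]]
[[2,11],[4,0],[35,12],[37,0]]
[[2,11],[4,0],[35,12],[37,16],[50,0]]
[[2,11],[4,0],[35,16],[50,0]]
[[2,11],[4,0],[35,16],[50,0]]
[[2,11],[4,0],[35,16],[50,0]]
[[2,11],[4,16],[18,0],[35,16],[50,0]]
[[2,11],[4,16],[26,0],[35,16],[50,0]]
[[2,11],[4,16],[26,0],[35,16],[50,0]]
[[2,11],[4,16],[26,3],[35,16],[50,0]]
[[2,11],[4,16],[26,3],[35,16],[50,0]]
[[2,11],[4,16],[26,3],[35,16],[50,0]]
[[2,11],[4,16],[26,3],[35,16],[50,0]]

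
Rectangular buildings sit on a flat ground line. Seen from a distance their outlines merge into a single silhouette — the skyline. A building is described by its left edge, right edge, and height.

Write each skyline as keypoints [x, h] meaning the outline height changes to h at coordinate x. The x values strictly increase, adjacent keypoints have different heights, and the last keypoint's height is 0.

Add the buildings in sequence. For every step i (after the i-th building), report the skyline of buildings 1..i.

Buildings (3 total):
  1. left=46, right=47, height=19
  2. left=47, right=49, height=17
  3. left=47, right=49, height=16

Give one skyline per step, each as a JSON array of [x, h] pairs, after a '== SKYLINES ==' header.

== SKYLINES ==
[[46,19],[47,0]]
[[46,19],[47,17],[49,0]]
[[46,19],[47,17],[49,0]]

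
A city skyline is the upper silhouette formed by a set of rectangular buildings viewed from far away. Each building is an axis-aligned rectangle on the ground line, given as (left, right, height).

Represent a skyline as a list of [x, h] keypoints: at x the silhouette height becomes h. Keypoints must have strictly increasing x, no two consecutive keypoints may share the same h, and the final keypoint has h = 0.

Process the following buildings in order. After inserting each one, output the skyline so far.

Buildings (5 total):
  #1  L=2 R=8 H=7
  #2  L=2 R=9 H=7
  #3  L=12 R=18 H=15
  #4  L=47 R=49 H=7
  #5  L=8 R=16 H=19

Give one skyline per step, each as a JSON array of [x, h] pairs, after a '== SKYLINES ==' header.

== SKYLINES ==
[[2,7],[8,0]]
[[2,7],[9,0]]
[[2,7],[9,0],[12,15],[18,0]]
[[2,7],[9,0],[12,15],[18,0],[47,7],[49,0]]
[[2,7],[8,19],[16,15],[18,0],[47,7],[49,0]]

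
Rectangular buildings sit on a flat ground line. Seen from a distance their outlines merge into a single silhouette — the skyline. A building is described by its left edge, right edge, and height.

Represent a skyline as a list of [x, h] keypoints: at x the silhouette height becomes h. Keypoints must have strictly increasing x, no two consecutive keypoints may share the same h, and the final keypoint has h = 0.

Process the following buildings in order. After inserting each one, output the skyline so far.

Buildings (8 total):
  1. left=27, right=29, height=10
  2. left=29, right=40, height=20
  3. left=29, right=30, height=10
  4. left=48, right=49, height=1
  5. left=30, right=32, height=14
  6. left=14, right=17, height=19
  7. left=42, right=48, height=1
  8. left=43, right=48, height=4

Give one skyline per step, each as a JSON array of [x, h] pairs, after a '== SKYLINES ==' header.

== SKYLINES ==
[[27,10],[29,0]]
[[27,10],[29,20],[40,0]]
[[27,10],[29,20],[40,0]]
[[27,10],[29,20],[40,0],[48,1],[49,0]]
[[27,10],[29,20],[40,0],[48,1],[49,0]]
[[14,19],[17,0],[27,10],[29,20],[40,0],[48,1],[49,0]]
[[14,19],[17,0],[27,10],[29,20],[40,0],[42,1],[49,0]]
[[14,19],[17,0],[27,10],[29,20],[40,0],[42,1],[43,4],[48,1],[49,0]]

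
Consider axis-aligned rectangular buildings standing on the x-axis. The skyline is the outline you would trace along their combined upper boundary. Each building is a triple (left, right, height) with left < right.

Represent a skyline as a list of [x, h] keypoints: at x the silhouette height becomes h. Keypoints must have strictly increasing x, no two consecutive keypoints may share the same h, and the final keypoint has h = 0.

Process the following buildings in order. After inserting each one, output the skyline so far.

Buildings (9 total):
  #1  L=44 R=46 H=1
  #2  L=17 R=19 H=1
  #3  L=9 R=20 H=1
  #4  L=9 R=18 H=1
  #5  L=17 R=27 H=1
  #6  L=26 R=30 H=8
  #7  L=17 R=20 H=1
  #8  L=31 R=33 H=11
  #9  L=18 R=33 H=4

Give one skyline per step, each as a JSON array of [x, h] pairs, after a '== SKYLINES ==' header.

== SKYLINES ==
[[44,1],[46,0]]
[[17,1],[19,0],[44,1],[46,0]]
[[9,1],[20,0],[44,1],[46,0]]
[[9,1],[20,0],[44,1],[46,0]]
[[9,1],[27,0],[44,1],[46,0]]
[[9,1],[26,8],[30,0],[44,1],[46,0]]
[[9,1],[26,8],[30,0],[44,1],[46,0]]
[[9,1],[26,8],[30,0],[31,11],[33,0],[44,1],[46,0]]
[[9,1],[18,4],[26,8],[30,4],[31,11],[33,0],[44,1],[46,0]]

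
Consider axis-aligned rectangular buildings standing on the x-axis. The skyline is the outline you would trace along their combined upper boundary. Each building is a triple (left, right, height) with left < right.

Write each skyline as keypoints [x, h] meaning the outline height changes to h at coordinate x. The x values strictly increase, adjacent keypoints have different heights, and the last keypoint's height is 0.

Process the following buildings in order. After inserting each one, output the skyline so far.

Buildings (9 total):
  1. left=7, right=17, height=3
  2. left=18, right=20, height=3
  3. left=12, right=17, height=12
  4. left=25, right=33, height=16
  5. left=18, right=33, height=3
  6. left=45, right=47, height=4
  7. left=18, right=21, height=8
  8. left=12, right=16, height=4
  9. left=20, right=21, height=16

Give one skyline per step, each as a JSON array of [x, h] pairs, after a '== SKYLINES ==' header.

== SKYLINES ==
[[7,3],[17,0]]
[[7,3],[17,0],[18,3],[20,0]]
[[7,3],[12,12],[17,0],[18,3],[20,0]]
[[7,3],[12,12],[17,0],[18,3],[20,0],[25,16],[33,0]]
[[7,3],[12,12],[17,0],[18,3],[25,16],[33,0]]
[[7,3],[12,12],[17,0],[18,3],[25,16],[33,0],[45,4],[47,0]]
[[7,3],[12,12],[17,0],[18,8],[21,3],[25,16],[33,0],[45,4],[47,0]]
[[7,3],[12,12],[17,0],[18,8],[21,3],[25,16],[33,0],[45,4],[47,0]]
[[7,3],[12,12],[17,0],[18,8],[20,16],[21,3],[25,16],[33,0],[45,4],[47,0]]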